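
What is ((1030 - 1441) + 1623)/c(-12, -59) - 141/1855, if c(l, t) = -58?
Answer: -1128219/53795 ≈ -20.973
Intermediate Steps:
((1030 - 1441) + 1623)/c(-12, -59) - 141/1855 = ((1030 - 1441) + 1623)/(-58) - 141/1855 = (-411 + 1623)*(-1/58) - 141*1/1855 = 1212*(-1/58) - 141/1855 = -606/29 - 141/1855 = -1128219/53795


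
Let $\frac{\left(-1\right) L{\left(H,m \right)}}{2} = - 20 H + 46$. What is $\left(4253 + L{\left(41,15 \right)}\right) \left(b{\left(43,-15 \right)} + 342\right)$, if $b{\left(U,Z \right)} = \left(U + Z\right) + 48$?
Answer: $2424818$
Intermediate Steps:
$b{\left(U,Z \right)} = 48 + U + Z$
$L{\left(H,m \right)} = -92 + 40 H$ ($L{\left(H,m \right)} = - 2 \left(- 20 H + 46\right) = - 2 \left(46 - 20 H\right) = -92 + 40 H$)
$\left(4253 + L{\left(41,15 \right)}\right) \left(b{\left(43,-15 \right)} + 342\right) = \left(4253 + \left(-92 + 40 \cdot 41\right)\right) \left(\left(48 + 43 - 15\right) + 342\right) = \left(4253 + \left(-92 + 1640\right)\right) \left(76 + 342\right) = \left(4253 + 1548\right) 418 = 5801 \cdot 418 = 2424818$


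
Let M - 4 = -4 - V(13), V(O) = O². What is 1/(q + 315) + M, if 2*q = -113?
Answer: -87371/517 ≈ -169.00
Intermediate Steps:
q = -113/2 (q = (½)*(-113) = -113/2 ≈ -56.500)
M = -169 (M = 4 + (-4 - 1*13²) = 4 + (-4 - 1*169) = 4 + (-4 - 169) = 4 - 173 = -169)
1/(q + 315) + M = 1/(-113/2 + 315) - 169 = 1/(517/2) - 169 = 2/517 - 169 = -87371/517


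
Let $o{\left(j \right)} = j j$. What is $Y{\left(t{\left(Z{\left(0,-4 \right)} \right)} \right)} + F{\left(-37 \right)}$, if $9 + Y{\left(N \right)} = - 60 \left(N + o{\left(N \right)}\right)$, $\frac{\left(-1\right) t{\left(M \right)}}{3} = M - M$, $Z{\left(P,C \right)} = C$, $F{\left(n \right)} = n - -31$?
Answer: $-15$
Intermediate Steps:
$F{\left(n \right)} = 31 + n$ ($F{\left(n \right)} = n + 31 = 31 + n$)
$t{\left(M \right)} = 0$ ($t{\left(M \right)} = - 3 \left(M - M\right) = \left(-3\right) 0 = 0$)
$o{\left(j \right)} = j^{2}$
$Y{\left(N \right)} = -9 - 60 N - 60 N^{2}$ ($Y{\left(N \right)} = -9 - 60 \left(N + N^{2}\right) = -9 - \left(60 N + 60 N^{2}\right) = -9 - 60 N - 60 N^{2}$)
$Y{\left(t{\left(Z{\left(0,-4 \right)} \right)} \right)} + F{\left(-37 \right)} = \left(-9 - 0 - 60 \cdot 0^{2}\right) + \left(31 - 37\right) = \left(-9 + 0 - 0\right) - 6 = \left(-9 + 0 + 0\right) - 6 = -9 - 6 = -15$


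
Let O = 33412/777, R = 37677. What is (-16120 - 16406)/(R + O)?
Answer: -25272702/29308441 ≈ -0.86230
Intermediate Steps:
O = 33412/777 (O = 33412*(1/777) = 33412/777 ≈ 43.001)
(-16120 - 16406)/(R + O) = (-16120 - 16406)/(37677 + 33412/777) = -32526/29308441/777 = -32526*777/29308441 = -25272702/29308441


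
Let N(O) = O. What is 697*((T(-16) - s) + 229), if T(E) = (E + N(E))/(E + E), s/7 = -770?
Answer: 3917140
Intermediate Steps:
s = -5390 (s = 7*(-770) = -5390)
T(E) = 1 (T(E) = (E + E)/(E + E) = (2*E)/((2*E)) = (2*E)*(1/(2*E)) = 1)
697*((T(-16) - s) + 229) = 697*((1 - 1*(-5390)) + 229) = 697*((1 + 5390) + 229) = 697*(5391 + 229) = 697*5620 = 3917140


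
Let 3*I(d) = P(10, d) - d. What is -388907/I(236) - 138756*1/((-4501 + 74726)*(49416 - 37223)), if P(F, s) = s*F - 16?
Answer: -999009144767073/1804982219900 ≈ -553.47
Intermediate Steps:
P(F, s) = -16 + F*s (P(F, s) = F*s - 16 = -16 + F*s)
I(d) = -16/3 + 3*d (I(d) = ((-16 + 10*d) - d)/3 = (-16 + 9*d)/3 = -16/3 + 3*d)
-388907/I(236) - 138756*1/((-4501 + 74726)*(49416 - 37223)) = -388907/(-16/3 + 3*236) - 138756*1/((-4501 + 74726)*(49416 - 37223)) = -388907/(-16/3 + 708) - 138756/(12193*70225) = -388907/2108/3 - 138756/856253425 = -388907*3/2108 - 138756*1/856253425 = -1166721/2108 - 138756/856253425 = -999009144767073/1804982219900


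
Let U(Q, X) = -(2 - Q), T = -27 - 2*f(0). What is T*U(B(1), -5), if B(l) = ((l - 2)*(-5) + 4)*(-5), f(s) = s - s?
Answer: 1269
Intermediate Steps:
f(s) = 0
T = -27 (T = -27 - 2*0 = -27 + 0 = -27)
B(l) = -70 + 25*l (B(l) = ((-2 + l)*(-5) + 4)*(-5) = ((10 - 5*l) + 4)*(-5) = (14 - 5*l)*(-5) = -70 + 25*l)
U(Q, X) = -2 + Q
T*U(B(1), -5) = -27*(-2 + (-70 + 25*1)) = -27*(-2 + (-70 + 25)) = -27*(-2 - 45) = -27*(-47) = 1269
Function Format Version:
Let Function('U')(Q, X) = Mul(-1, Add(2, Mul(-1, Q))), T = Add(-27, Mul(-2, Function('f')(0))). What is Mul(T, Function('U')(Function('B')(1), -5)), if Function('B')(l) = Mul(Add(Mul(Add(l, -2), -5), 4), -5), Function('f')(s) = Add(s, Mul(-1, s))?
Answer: 1269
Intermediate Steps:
Function('f')(s) = 0
T = -27 (T = Add(-27, Mul(-2, 0)) = Add(-27, 0) = -27)
Function('B')(l) = Add(-70, Mul(25, l)) (Function('B')(l) = Mul(Add(Mul(Add(-2, l), -5), 4), -5) = Mul(Add(Add(10, Mul(-5, l)), 4), -5) = Mul(Add(14, Mul(-5, l)), -5) = Add(-70, Mul(25, l)))
Function('U')(Q, X) = Add(-2, Q)
Mul(T, Function('U')(Function('B')(1), -5)) = Mul(-27, Add(-2, Add(-70, Mul(25, 1)))) = Mul(-27, Add(-2, Add(-70, 25))) = Mul(-27, Add(-2, -45)) = Mul(-27, -47) = 1269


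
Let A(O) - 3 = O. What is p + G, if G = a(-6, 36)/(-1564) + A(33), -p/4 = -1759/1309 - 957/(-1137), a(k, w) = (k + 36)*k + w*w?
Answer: 425554131/11410553 ≈ 37.295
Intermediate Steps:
a(k, w) = w**2 + k*(36 + k) (a(k, w) = (36 + k)*k + w**2 = k*(36 + k) + w**2 = w**2 + k*(36 + k))
A(O) = 3 + O
p = 996360/496111 (p = -4*(-1759/1309 - 957/(-1137)) = -4*(-1759*1/1309 - 957*(-1/1137)) = -4*(-1759/1309 + 319/379) = -4*(-249090/496111) = 996360/496111 ≈ 2.0083)
G = 13797/391 (G = ((-6)**2 + 36**2 + 36*(-6))/(-1564) + (3 + 33) = (36 + 1296 - 216)*(-1/1564) + 36 = 1116*(-1/1564) + 36 = -279/391 + 36 = 13797/391 ≈ 35.286)
p + G = 996360/496111 + 13797/391 = 425554131/11410553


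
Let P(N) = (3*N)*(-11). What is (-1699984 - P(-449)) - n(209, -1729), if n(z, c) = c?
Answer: -1713072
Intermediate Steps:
P(N) = -33*N
(-1699984 - P(-449)) - n(209, -1729) = (-1699984 - (-33)*(-449)) - 1*(-1729) = (-1699984 - 1*14817) + 1729 = (-1699984 - 14817) + 1729 = -1714801 + 1729 = -1713072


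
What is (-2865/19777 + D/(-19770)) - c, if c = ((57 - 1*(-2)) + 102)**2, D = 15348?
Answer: -1689207567756/65165215 ≈ -25922.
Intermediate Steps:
c = 25921 (c = ((57 + 2) + 102)**2 = (59 + 102)**2 = 161**2 = 25921)
(-2865/19777 + D/(-19770)) - c = (-2865/19777 + 15348/(-19770)) - 1*25921 = (-2865*1/19777 + 15348*(-1/19770)) - 25921 = (-2865/19777 - 2558/3295) - 25921 = -60029741/65165215 - 25921 = -1689207567756/65165215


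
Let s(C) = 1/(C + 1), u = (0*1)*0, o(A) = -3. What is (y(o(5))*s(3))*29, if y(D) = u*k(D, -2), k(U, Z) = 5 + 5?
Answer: 0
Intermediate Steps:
k(U, Z) = 10
u = 0 (u = 0*0 = 0)
s(C) = 1/(1 + C)
y(D) = 0 (y(D) = 0*10 = 0)
(y(o(5))*s(3))*29 = (0/(1 + 3))*29 = (0/4)*29 = (0*(¼))*29 = 0*29 = 0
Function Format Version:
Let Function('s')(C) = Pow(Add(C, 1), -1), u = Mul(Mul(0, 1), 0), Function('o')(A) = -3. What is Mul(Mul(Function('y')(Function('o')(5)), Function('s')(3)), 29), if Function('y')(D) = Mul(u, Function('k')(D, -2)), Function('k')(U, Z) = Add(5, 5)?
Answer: 0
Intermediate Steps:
Function('k')(U, Z) = 10
u = 0 (u = Mul(0, 0) = 0)
Function('s')(C) = Pow(Add(1, C), -1)
Function('y')(D) = 0 (Function('y')(D) = Mul(0, 10) = 0)
Mul(Mul(Function('y')(Function('o')(5)), Function('s')(3)), 29) = Mul(Mul(0, Pow(Add(1, 3), -1)), 29) = Mul(Mul(0, Pow(4, -1)), 29) = Mul(Mul(0, Rational(1, 4)), 29) = Mul(0, 29) = 0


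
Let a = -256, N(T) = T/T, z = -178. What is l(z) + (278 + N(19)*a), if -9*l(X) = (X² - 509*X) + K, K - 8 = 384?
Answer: -122480/9 ≈ -13609.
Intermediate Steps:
K = 392 (K = 8 + 384 = 392)
N(T) = 1
l(X) = -392/9 - X²/9 + 509*X/9 (l(X) = -((X² - 509*X) + 392)/9 = -(392 + X² - 509*X)/9 = -392/9 - X²/9 + 509*X/9)
l(z) + (278 + N(19)*a) = (-392/9 - ⅑*(-178)² + (509/9)*(-178)) + (278 + 1*(-256)) = (-392/9 - ⅑*31684 - 90602/9) + (278 - 256) = (-392/9 - 31684/9 - 90602/9) + 22 = -122678/9 + 22 = -122480/9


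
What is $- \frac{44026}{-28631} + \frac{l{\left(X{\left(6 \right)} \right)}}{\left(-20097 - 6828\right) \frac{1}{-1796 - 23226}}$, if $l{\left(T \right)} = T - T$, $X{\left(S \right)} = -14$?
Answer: $\frac{44026}{28631} \approx 1.5377$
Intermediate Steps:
$l{\left(T \right)} = 0$
$- \frac{44026}{-28631} + \frac{l{\left(X{\left(6 \right)} \right)}}{\left(-20097 - 6828\right) \frac{1}{-1796 - 23226}} = - \frac{44026}{-28631} + \frac{0}{\left(-20097 - 6828\right) \frac{1}{-1796 - 23226}} = \left(-44026\right) \left(- \frac{1}{28631}\right) + \frac{0}{\left(-26925\right) \frac{1}{-25022}} = \frac{44026}{28631} + \frac{0}{\left(-26925\right) \left(- \frac{1}{25022}\right)} = \frac{44026}{28631} + \frac{0}{\frac{26925}{25022}} = \frac{44026}{28631} + 0 \cdot \frac{25022}{26925} = \frac{44026}{28631} + 0 = \frac{44026}{28631}$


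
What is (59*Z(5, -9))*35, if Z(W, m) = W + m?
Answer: -8260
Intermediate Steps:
(59*Z(5, -9))*35 = (59*(5 - 9))*35 = (59*(-4))*35 = -236*35 = -8260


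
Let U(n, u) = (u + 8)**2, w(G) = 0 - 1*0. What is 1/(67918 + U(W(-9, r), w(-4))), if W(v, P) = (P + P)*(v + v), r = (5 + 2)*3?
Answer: 1/67982 ≈ 1.4710e-5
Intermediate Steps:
w(G) = 0 (w(G) = 0 + 0 = 0)
r = 21 (r = 7*3 = 21)
W(v, P) = 4*P*v (W(v, P) = (2*P)*(2*v) = 4*P*v)
U(n, u) = (8 + u)**2
1/(67918 + U(W(-9, r), w(-4))) = 1/(67918 + (8 + 0)**2) = 1/(67918 + 8**2) = 1/(67918 + 64) = 1/67982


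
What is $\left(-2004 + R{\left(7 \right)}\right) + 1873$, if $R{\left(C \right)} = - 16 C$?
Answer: $-243$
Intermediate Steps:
$\left(-2004 + R{\left(7 \right)}\right) + 1873 = \left(-2004 - 112\right) + 1873 = -2116 + 1873 = -243$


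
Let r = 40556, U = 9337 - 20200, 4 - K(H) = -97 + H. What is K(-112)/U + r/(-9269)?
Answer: -2077625/472719 ≈ -4.3951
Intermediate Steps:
K(H) = 101 - H (K(H) = 4 - (-97 + H) = 4 + (97 - H) = 101 - H)
U = -10863
K(-112)/U + r/(-9269) = (101 - 1*(-112))/(-10863) + 40556/(-9269) = (101 + 112)*(-1/10863) + 40556*(-1/9269) = 213*(-1/10863) - 40556/9269 = -1/51 - 40556/9269 = -2077625/472719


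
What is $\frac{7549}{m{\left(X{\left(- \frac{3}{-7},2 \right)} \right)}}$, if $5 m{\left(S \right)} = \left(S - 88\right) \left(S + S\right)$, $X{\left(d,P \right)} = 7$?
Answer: $- \frac{37745}{1134} \approx -33.285$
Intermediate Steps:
$m{\left(S \right)} = \frac{2 S \left(-88 + S\right)}{5}$ ($m{\left(S \right)} = \frac{\left(S - 88\right) \left(S + S\right)}{5} = \frac{\left(-88 + S\right) 2 S}{5} = \frac{2 S \left(-88 + S\right)}{5}$)
$\frac{7549}{m{\left(X{\left(- \frac{3}{-7},2 \right)} \right)}} = \frac{7549}{\frac{2}{5} \cdot 7 \left(-88 + 7\right)} = \frac{7549}{\frac{2}{5} \cdot 7 \left(-81\right)} = \frac{7549}{- \frac{1134}{5}} = 7549 \left(- \frac{5}{1134}\right) = - \frac{37745}{1134}$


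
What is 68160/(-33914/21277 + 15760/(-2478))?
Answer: -898423878240/104841103 ≈ -8569.4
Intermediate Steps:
68160/(-33914/21277 + 15760/(-2478)) = 68160/(-33914*1/21277 + 15760*(-1/2478)) = 68160/(-33914/21277 - 7880/1239) = 68160/(-209682206/26362203) = 68160*(-26362203/209682206) = -898423878240/104841103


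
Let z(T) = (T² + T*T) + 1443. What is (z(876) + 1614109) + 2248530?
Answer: 5398834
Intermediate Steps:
z(T) = 1443 + 2*T² (z(T) = (T² + T²) + 1443 = 2*T² + 1443 = 1443 + 2*T²)
(z(876) + 1614109) + 2248530 = ((1443 + 2*876²) + 1614109) + 2248530 = ((1443 + 2*767376) + 1614109) + 2248530 = ((1443 + 1534752) + 1614109) + 2248530 = (1536195 + 1614109) + 2248530 = 3150304 + 2248530 = 5398834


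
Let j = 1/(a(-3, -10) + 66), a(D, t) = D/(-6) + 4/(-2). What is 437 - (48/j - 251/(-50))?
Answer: -133201/50 ≈ -2664.0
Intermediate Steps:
a(D, t) = -2 - D/6 (a(D, t) = D*(-1/6) + 4*(-1/2) = -D/6 - 2 = -2 - D/6)
j = 2/129 (j = 1/((-2 - 1/6*(-3)) + 66) = 1/((-2 + 1/2) + 66) = 1/(-3/2 + 66) = 1/(129/2) = 2/129 ≈ 0.015504)
437 - (48/j - 251/(-50)) = 437 - (48/(2/129) - 251/(-50)) = 437 - (48*(129/2) - 251*(-1/50)) = 437 - (3096 + 251/50) = 437 - 1*155051/50 = 437 - 155051/50 = -133201/50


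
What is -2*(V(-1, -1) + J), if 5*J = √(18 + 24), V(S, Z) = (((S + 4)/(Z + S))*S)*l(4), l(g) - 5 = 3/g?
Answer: -69/4 - 2*√42/5 ≈ -19.842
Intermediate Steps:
l(g) = 5 + 3/g
V(S, Z) = 23*S*(4 + S)/(4*(S + Z)) (V(S, Z) = (((S + 4)/(Z + S))*S)*(5 + 3/4) = (((4 + S)/(S + Z))*S)*(5 + 3*(¼)) = (((4 + S)/(S + Z))*S)*(5 + ¾) = (S*(4 + S)/(S + Z))*(23/4) = 23*S*(4 + S)/(4*(S + Z)))
J = √42/5 (J = √(18 + 24)/5 = √42/5 ≈ 1.2961)
-2*(V(-1, -1) + J) = -2*((23/4)*(-1)*(4 - 1)/(-1 - 1) + √42/5) = -2*((23/4)*(-1)*3/(-2) + √42/5) = -2*((23/4)*(-1)*(-½)*3 + √42/5) = -2*(69/8 + √42/5) = -69/4 - 2*√42/5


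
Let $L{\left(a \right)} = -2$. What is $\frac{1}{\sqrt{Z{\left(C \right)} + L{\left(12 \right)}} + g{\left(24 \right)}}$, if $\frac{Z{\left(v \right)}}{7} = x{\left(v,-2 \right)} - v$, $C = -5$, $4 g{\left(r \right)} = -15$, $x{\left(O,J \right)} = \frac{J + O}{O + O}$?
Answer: $\frac{300}{1907} + \frac{8 \sqrt{3790}}{1907} \approx 0.41558$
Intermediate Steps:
$x{\left(O,J \right)} = \frac{J + O}{2 O}$
$g{\left(r \right)} = - \frac{15}{4}$ ($g{\left(r \right)} = \frac{1}{4} \left(-15\right) = - \frac{15}{4}$)
$Z{\left(v \right)} = - 7 v + \frac{7 \left(-2 + v\right)}{2 v}$ ($Z{\left(v \right)} = 7 \left(\frac{-2 + v}{2 v} - v\right) = 7 \left(- v + \frac{-2 + v}{2 v}\right) = - 7 v + \frac{7 \left(-2 + v\right)}{2 v}$)
$\frac{1}{\sqrt{Z{\left(C \right)} + L{\left(12 \right)}} + g{\left(24 \right)}} = \frac{1}{\sqrt{\left(\frac{7}{2} - -35 - \frac{7}{-5}\right) - 2} - \frac{15}{4}} = \frac{1}{\sqrt{\left(\frac{7}{2} + 35 - - \frac{7}{5}\right) - 2} - \frac{15}{4}} = \frac{1}{\sqrt{\left(\frac{7}{2} + 35 + \frac{7}{5}\right) - 2} - \frac{15}{4}} = \frac{1}{\sqrt{\frac{399}{10} - 2} - \frac{15}{4}} = \frac{1}{\sqrt{\frac{379}{10}} - \frac{15}{4}} = \frac{1}{\frac{\sqrt{3790}}{10} - \frac{15}{4}} = \frac{1}{- \frac{15}{4} + \frac{\sqrt{3790}}{10}}$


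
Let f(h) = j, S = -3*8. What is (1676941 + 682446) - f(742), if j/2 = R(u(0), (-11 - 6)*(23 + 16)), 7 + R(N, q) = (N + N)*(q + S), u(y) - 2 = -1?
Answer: 2362149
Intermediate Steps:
u(y) = 1 (u(y) = 2 - 1 = 1)
S = -24
R(N, q) = -7 + 2*N*(-24 + q) (R(N, q) = -7 + (N + N)*(q - 24) = -7 + (2*N)*(-24 + q) = -7 + 2*N*(-24 + q))
j = -2762 (j = 2*(-7 - 48*1 + 2*1*((-11 - 6)*(23 + 16))) = 2*(-7 - 48 + 2*1*(-17*39)) = 2*(-7 - 48 + 2*1*(-663)) = 2*(-7 - 48 - 1326) = 2*(-1381) = -2762)
f(h) = -2762
(1676941 + 682446) - f(742) = (1676941 + 682446) - 1*(-2762) = 2359387 + 2762 = 2362149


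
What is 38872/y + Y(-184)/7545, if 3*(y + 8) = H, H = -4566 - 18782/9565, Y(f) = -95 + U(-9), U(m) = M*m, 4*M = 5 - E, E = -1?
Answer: -4210350146561/165696242970 ≈ -25.410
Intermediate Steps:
M = 3/2 (M = (5 - 1*(-1))/4 = (5 + 1)/4 = (¼)*6 = 3/2 ≈ 1.5000)
U(m) = 3*m/2
Y(f) = -217/2 (Y(f) = -95 + (3/2)*(-9) = -95 - 27/2 = -217/2)
H = -43692572/9565 (H = -4566 - 18782/9565 = -43692572/9565 ≈ -4568.0)
y = -43922132/28695 (y = -8 + (⅓)*(-43692572/9565) = -8 - 43692572/28695 = -43922132/28695 ≈ -1530.7)
38872/y + Y(-184)/7545 = 38872/(-43922132/28695) - 217/2/7545 = 38872*(-28695/43922132) - 217/2*1/7545 = -278858010/10980533 - 217/15090 = -4210350146561/165696242970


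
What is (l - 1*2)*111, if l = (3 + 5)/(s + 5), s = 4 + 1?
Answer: -666/5 ≈ -133.20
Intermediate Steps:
s = 5
l = ⅘ (l = (3 + 5)/(5 + 5) = 8/10 = 8*(⅒) = ⅘ ≈ 0.80000)
(l - 1*2)*111 = (⅘ - 1*2)*111 = (⅘ - 2)*111 = -6/5*111 = -666/5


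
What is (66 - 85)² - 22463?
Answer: -22102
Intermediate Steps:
(66 - 85)² - 22463 = (-19)² - 22463 = 361 - 22463 = -22102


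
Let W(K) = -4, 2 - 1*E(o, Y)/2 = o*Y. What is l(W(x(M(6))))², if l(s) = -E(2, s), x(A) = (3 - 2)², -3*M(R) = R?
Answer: 400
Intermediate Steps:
E(o, Y) = 4 - 2*Y*o (E(o, Y) = 4 - 2*o*Y = 4 - 2*Y*o)
M(R) = -R/3
x(A) = 1 (x(A) = 1² = 1)
l(s) = -4 + 4*s (l(s) = -(4 - 2*s*2) = -(4 - 4*s) = -4 + 4*s)
l(W(x(M(6))))² = (-4 + 4*(-4))² = (-4 - 16)² = (-20)² = 400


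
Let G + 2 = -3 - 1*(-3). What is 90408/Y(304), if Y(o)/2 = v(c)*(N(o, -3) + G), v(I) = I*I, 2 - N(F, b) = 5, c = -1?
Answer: -45204/5 ≈ -9040.8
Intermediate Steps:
G = -2 (G = -2 + (-3 - 1*(-3)) = -2 + (-3 + 3) = -2 + 0 = -2)
N(F, b) = -3 (N(F, b) = 2 - 1*5 = 2 - 5 = -3)
v(I) = I²
Y(o) = -10 (Y(o) = 2*((-1)²*(-3 - 2)) = 2*(1*(-5)) = 2*(-5) = -10)
90408/Y(304) = 90408/(-10) = 90408*(-⅒) = -45204/5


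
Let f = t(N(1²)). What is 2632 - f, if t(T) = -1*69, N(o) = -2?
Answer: 2701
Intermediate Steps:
t(T) = -69
f = -69
2632 - f = 2632 - 1*(-69) = 2632 + 69 = 2701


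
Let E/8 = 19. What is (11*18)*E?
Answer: 30096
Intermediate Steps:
E = 152 (E = 8*19 = 152)
(11*18)*E = (11*18)*152 = 198*152 = 30096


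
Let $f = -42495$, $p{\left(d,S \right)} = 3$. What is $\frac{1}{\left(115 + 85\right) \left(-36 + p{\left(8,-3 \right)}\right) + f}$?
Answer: $- \frac{1}{49095} \approx -2.0369 \cdot 10^{-5}$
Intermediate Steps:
$\frac{1}{\left(115 + 85\right) \left(-36 + p{\left(8,-3 \right)}\right) + f} = \frac{1}{\left(115 + 85\right) \left(-36 + 3\right) - 42495} = \frac{1}{200 \left(-33\right) - 42495} = \frac{1}{-6600 - 42495} = \frac{1}{-49095} = - \frac{1}{49095}$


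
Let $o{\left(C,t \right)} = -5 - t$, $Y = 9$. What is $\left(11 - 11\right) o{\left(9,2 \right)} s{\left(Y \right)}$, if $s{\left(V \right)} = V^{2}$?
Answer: $0$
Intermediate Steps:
$\left(11 - 11\right) o{\left(9,2 \right)} s{\left(Y \right)} = \left(11 - 11\right) \left(-5 - 2\right) 9^{2} = 0 \left(-5 - 2\right) 81 = 0 \left(-7\right) 81 = 0 \cdot 81 = 0$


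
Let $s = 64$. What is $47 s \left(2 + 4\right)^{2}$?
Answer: $108288$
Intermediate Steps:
$47 s \left(2 + 4\right)^{2} = 47 \cdot 64 \left(2 + 4\right)^{2} = 3008 \cdot 6^{2} = 3008 \cdot 36 = 108288$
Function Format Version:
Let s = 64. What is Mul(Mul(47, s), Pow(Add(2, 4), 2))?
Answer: 108288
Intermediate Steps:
Mul(Mul(47, s), Pow(Add(2, 4), 2)) = Mul(Mul(47, 64), Pow(Add(2, 4), 2)) = Mul(3008, Pow(6, 2)) = Mul(3008, 36) = 108288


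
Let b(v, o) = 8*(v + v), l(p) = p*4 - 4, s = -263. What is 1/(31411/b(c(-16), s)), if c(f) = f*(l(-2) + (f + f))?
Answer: 11264/31411 ≈ 0.35860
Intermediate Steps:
l(p) = -4 + 4*p (l(p) = 4*p - 4 = -4 + 4*p)
c(f) = f*(-12 + 2*f) (c(f) = f*((-4 + 4*(-2)) + (f + f)) = f*((-4 - 8) + 2*f) = f*(-12 + 2*f))
b(v, o) = 16*v (b(v, o) = 8*(2*v) = 16*v)
1/(31411/b(c(-16), s)) = 1/(31411/((16*(2*(-16)*(-6 - 16))))) = 1/(31411/((16*(2*(-16)*(-22))))) = 1/(31411/((16*704))) = 1/(31411/11264) = 11264/31411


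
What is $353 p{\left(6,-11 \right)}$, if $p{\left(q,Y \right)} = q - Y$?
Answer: $6001$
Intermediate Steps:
$353 p{\left(6,-11 \right)} = 353 \left(6 - -11\right) = 353 \left(6 + 11\right) = 353 \cdot 17 = 6001$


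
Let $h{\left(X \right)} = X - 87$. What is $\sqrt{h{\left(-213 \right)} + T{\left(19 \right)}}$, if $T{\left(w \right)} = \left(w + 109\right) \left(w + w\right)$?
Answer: $2 \sqrt{1141} \approx 67.557$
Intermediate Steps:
$h{\left(X \right)} = -87 + X$ ($h{\left(X \right)} = X - 87 = -87 + X$)
$T{\left(w \right)} = 2 w \left(109 + w\right)$ ($T{\left(w \right)} = \left(109 + w\right) 2 w = 2 w \left(109 + w\right)$)
$\sqrt{h{\left(-213 \right)} + T{\left(19 \right)}} = \sqrt{\left(-87 - 213\right) + 2 \cdot 19 \left(109 + 19\right)} = \sqrt{-300 + 2 \cdot 19 \cdot 128} = \sqrt{-300 + 4864} = \sqrt{4564} = 2 \sqrt{1141}$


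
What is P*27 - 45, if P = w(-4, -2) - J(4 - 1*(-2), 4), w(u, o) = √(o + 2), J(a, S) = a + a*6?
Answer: -1179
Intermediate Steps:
J(a, S) = 7*a (J(a, S) = a + 6*a = 7*a)
w(u, o) = √(2 + o)
P = -42 (P = √(2 - 2) - 7*(4 - 1*(-2)) = √0 - 7*(4 + 2) = 0 - 7*6 = 0 - 1*42 = 0 - 42 = -42)
P*27 - 45 = -42*27 - 45 = -1134 - 45 = -1179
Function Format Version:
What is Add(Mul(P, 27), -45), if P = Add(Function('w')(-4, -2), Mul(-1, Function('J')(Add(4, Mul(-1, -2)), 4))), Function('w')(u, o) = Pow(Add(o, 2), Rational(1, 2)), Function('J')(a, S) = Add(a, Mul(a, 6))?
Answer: -1179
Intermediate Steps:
Function('J')(a, S) = Mul(7, a) (Function('J')(a, S) = Add(a, Mul(6, a)) = Mul(7, a))
Function('w')(u, o) = Pow(Add(2, o), Rational(1, 2))
P = -42 (P = Add(Pow(Add(2, -2), Rational(1, 2)), Mul(-1, Mul(7, Add(4, Mul(-1, -2))))) = Add(Pow(0, Rational(1, 2)), Mul(-1, Mul(7, Add(4, 2)))) = Add(0, Mul(-1, Mul(7, 6))) = Add(0, Mul(-1, 42)) = Add(0, -42) = -42)
Add(Mul(P, 27), -45) = Add(Mul(-42, 27), -45) = Add(-1134, -45) = -1179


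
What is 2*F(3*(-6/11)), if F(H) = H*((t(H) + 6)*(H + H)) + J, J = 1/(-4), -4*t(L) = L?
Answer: 181405/2662 ≈ 68.146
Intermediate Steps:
t(L) = -L/4
J = -¼ ≈ -0.25000
F(H) = -¼ + 2*H²*(6 - H/4) (F(H) = H*((-H/4 + 6)*(H + H)) - ¼ = H*((6 - H/4)*(2*H)) - ¼ = H*(2*H*(6 - H/4)) - ¼ = 2*H²*(6 - H/4) - ¼ = -¼ + 2*H²*(6 - H/4))
2*F(3*(-6/11)) = 2*(-¼ + 12*(3*(-6/11))² - (3*(-6/11))³/2) = 2*(-¼ + 12*(-18/11)² - (-18/11)³/2) = 2*(-¼ + 12*(324/121) - ½*(-5832/1331)) = 2*(-¼ + 3888/121 + 2916/1331) = 2*(181405/5324) = 181405/2662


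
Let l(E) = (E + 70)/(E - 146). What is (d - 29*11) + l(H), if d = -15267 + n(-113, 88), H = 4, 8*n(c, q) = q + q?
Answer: -1105081/71 ≈ -15565.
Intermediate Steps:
n(c, q) = q/4 (n(c, q) = (q + q)/8 = (2*q)/8 = q/4)
l(E) = (70 + E)/(-146 + E)
d = -15245 (d = -15267 + (1/4)*88 = -15267 + 22 = -15245)
(d - 29*11) + l(H) = (-15245 - 29*11) + (70 + 4)/(-146 + 4) = (-15245 - 319) + 74/(-142) = -15564 - 1/142*74 = -15564 - 37/71 = -1105081/71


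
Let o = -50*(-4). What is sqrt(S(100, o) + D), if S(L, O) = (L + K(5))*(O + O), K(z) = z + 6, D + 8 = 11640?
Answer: 4*sqrt(3502) ≈ 236.71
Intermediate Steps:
D = 11632 (D = -8 + 11640 = 11632)
K(z) = 6 + z
o = 200
S(L, O) = 2*O*(11 + L) (S(L, O) = (L + (6 + 5))*(O + O) = (L + 11)*(2*O) = (11 + L)*(2*O) = 2*O*(11 + L))
sqrt(S(100, o) + D) = sqrt(2*200*(11 + 100) + 11632) = sqrt(2*200*111 + 11632) = sqrt(44400 + 11632) = sqrt(56032) = 4*sqrt(3502)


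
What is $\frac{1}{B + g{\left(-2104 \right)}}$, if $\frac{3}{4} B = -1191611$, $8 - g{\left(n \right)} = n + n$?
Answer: $- \frac{3}{4753796} \approx -6.3107 \cdot 10^{-7}$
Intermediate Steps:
$g{\left(n \right)} = 8 - 2 n$ ($g{\left(n \right)} = 8 - \left(n + n\right) = 8 - 2 n$)
$B = - \frac{4766444}{3}$ ($B = \frac{4}{3} \left(-1191611\right) = - \frac{4766444}{3} \approx -1.5888 \cdot 10^{6}$)
$\frac{1}{B + g{\left(-2104 \right)}} = \frac{1}{- \frac{4766444}{3} + \left(8 - -4208\right)} = \frac{1}{- \frac{4766444}{3} + \left(8 + 4208\right)} = \frac{1}{- \frac{4766444}{3} + 4216} = \frac{1}{- \frac{4753796}{3}} = - \frac{3}{4753796}$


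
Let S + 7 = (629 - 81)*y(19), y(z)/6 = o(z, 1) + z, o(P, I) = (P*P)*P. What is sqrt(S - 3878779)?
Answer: sqrt(18736078) ≈ 4328.5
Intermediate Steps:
o(P, I) = P**3 (o(P, I) = P**2*P = P**3)
y(z) = 6*z + 6*z**3 (y(z) = 6*(z**3 + z) = 6*(z + z**3) = 6*z + 6*z**3)
S = 22614857 (S = -7 + (629 - 81)*(6*19*(1 + 19**2)) = -7 + 548*(6*19*(1 + 361)) = -7 + 548*(6*19*362) = -7 + 548*41268 = -7 + 22614864 = 22614857)
sqrt(S - 3878779) = sqrt(22614857 - 3878779) = sqrt(18736078)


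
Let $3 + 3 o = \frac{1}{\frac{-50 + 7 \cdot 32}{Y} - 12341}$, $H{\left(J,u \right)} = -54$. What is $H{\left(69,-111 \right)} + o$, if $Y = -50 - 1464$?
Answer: $- \frac{1541467717}{28026672} \approx -55.0$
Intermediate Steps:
$Y = -1514$ ($Y = -50 - 1464 = -1514$)
$o = - \frac{28027429}{28026672}$ ($o = -1 + \frac{1}{3 \left(\frac{-50 + 7 \cdot 32}{-1514} - 12341\right)} = -1 + \frac{1}{3 \left(\left(-50 + 224\right) \left(- \frac{1}{1514}\right) - 12341\right)} = -1 + \frac{1}{3 \left(174 \left(- \frac{1}{1514}\right) - 12341\right)} = -1 + \frac{1}{3 \left(- \frac{87}{757} - 12341\right)} = -1 + \frac{1}{3 \left(- \frac{9342224}{757}\right)} = -1 + \frac{1}{3} \left(- \frac{757}{9342224}\right) = -1 - \frac{757}{28026672} = - \frac{28027429}{28026672} \approx -1.0$)
$H{\left(69,-111 \right)} + o = -54 - \frac{28027429}{28026672} = - \frac{1541467717}{28026672}$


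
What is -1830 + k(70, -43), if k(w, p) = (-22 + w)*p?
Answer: -3894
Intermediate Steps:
k(w, p) = p*(-22 + w)
-1830 + k(70, -43) = -1830 - 43*(-22 + 70) = -1830 - 43*48 = -1830 - 2064 = -3894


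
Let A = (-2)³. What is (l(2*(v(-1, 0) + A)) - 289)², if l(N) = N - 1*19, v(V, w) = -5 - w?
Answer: 111556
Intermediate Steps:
A = -8
l(N) = -19 + N (l(N) = N - 19 = -19 + N)
(l(2*(v(-1, 0) + A)) - 289)² = ((-19 + 2*((-5 - 1*0) - 8)) - 289)² = ((-19 + 2*((-5 + 0) - 8)) - 289)² = ((-19 + 2*(-5 - 8)) - 289)² = ((-19 + 2*(-13)) - 289)² = ((-19 - 26) - 289)² = (-45 - 289)² = (-334)² = 111556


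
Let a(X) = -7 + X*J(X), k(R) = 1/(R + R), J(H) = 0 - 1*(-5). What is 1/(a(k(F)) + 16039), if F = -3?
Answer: 6/96187 ≈ 6.2378e-5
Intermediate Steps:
J(H) = 5 (J(H) = 0 + 5 = 5)
k(R) = 1/(2*R)
a(X) = -7 + 5*X (a(X) = -7 + X*5 = -7 + 5*X)
1/(a(k(F)) + 16039) = 1/((-7 + 5*((½)/(-3))) + 16039) = 1/((-7 + 5*((½)*(-⅓))) + 16039) = 1/((-7 + 5*(-⅙)) + 16039) = 1/((-7 - ⅚) + 16039) = 1/(-47/6 + 16039) = 1/(96187/6) = 6/96187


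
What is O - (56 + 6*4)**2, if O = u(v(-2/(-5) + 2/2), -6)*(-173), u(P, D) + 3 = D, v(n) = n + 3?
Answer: -4843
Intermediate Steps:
v(n) = 3 + n
u(P, D) = -3 + D
O = 1557 (O = (-3 - 6)*(-173) = -9*(-173) = 1557)
O - (56 + 6*4)**2 = 1557 - (56 + 6*4)**2 = 1557 - (56 + 24)**2 = 1557 - 1*80**2 = 1557 - 1*6400 = 1557 - 6400 = -4843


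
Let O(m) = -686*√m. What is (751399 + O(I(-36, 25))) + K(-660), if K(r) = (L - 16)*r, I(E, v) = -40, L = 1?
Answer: 761299 - 1372*I*√10 ≈ 7.613e+5 - 4338.6*I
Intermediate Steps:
K(r) = -15*r (K(r) = (1 - 16)*r = -15*r)
(751399 + O(I(-36, 25))) + K(-660) = (751399 - 1372*I*√10) - 15*(-660) = (751399 - 1372*I*√10) + 9900 = 761299 - 1372*I*√10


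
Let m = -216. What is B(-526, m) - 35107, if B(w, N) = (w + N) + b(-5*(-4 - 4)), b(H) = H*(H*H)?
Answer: 28151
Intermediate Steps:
b(H) = H³ (b(H) = H*H² = H³)
B(w, N) = 64000 + N + w (B(w, N) = (w + N) + (-5*(-4 - 4))³ = (N + w) + (-5*(-8))³ = (N + w) + 40³ = (N + w) + 64000 = 64000 + N + w)
B(-526, m) - 35107 = (64000 - 216 - 526) - 35107 = 63258 - 35107 = 28151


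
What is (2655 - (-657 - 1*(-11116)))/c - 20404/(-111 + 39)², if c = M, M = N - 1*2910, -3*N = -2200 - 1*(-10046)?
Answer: -423533/167832 ≈ -2.5236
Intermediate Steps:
N = -7846/3 (N = -(-2200 - 1*(-10046))/3 = -(-2200 + 10046)/3 = -⅓*7846 = -7846/3 ≈ -2615.3)
M = -16576/3 (M = -7846/3 - 1*2910 = -7846/3 - 2910 = -16576/3 ≈ -5525.3)
c = -16576/3 ≈ -5525.3
(2655 - (-657 - 1*(-11116)))/c - 20404/(-111 + 39)² = (2655 - (-657 - 1*(-11116)))/(-16576/3) - 20404/(-111 + 39)² = (2655 - (-657 + 11116))*(-3/16576) - 20404/((-72)²) = (2655 - 1*10459)*(-3/16576) - 20404/5184 = (2655 - 10459)*(-3/16576) - 20404*1/5184 = -7804*(-3/16576) - 5101/1296 = 5853/4144 - 5101/1296 = -423533/167832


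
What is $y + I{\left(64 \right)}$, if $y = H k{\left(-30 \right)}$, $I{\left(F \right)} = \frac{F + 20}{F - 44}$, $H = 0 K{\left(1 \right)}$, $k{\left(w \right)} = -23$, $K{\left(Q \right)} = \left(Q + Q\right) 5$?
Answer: $\frac{21}{5} \approx 4.2$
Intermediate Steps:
$K{\left(Q \right)} = 10 Q$ ($K{\left(Q \right)} = 2 Q 5 = 10 Q$)
$H = 0$ ($H = 0 \cdot 10 \cdot 1 = 0 \cdot 10 = 0$)
$I{\left(F \right)} = \frac{20 + F}{-44 + F}$
$y = 0$ ($y = 0 \left(-23\right) = 0$)
$y + I{\left(64 \right)} = 0 + \frac{20 + 64}{-44 + 64} = 0 + \frac{1}{20} \cdot 84 = 0 + \frac{21}{5} = \frac{21}{5}$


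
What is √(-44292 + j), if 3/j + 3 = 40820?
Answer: I*√30733731537/833 ≈ 210.46*I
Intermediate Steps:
j = 3/40817 (j = 3/(-3 + 40820) = 3/40817 ≈ 7.3499e-5)
√(-44292 + j) = √(-44292 + 3/40817) = √(-1807866561/40817) = I*√30733731537/833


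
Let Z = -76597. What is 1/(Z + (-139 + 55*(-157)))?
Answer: -1/85371 ≈ -1.1714e-5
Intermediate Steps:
1/(Z + (-139 + 55*(-157))) = 1/(-76597 + (-139 + 55*(-157))) = 1/(-76597 + (-139 - 8635)) = 1/(-76597 - 8774) = 1/(-85371) = -1/85371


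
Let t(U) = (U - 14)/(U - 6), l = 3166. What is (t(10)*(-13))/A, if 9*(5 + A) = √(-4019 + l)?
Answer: -5265/2878 - 117*I*√853/2878 ≈ -1.8294 - 1.1873*I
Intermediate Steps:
t(U) = (-14 + U)/(-6 + U)
A = -5 + I*√853/9 (A = -5 + √(-4019 + 3166)/9 = -5 + √(-853)/9 = -5 + (I*√853)/9 = -5 + I*√853/9 ≈ -5.0 + 3.2451*I)
(t(10)*(-13))/A = (((-14 + 10)/(-6 + 10))*(-13))/(-5 + I*√853/9) = ((-4/4)*(-13))/(-5 + I*√853/9) = (((¼)*(-4))*(-13))/(-5 + I*√853/9) = (-1*(-13))/(-5 + I*√853/9) = 13/(-5 + I*√853/9)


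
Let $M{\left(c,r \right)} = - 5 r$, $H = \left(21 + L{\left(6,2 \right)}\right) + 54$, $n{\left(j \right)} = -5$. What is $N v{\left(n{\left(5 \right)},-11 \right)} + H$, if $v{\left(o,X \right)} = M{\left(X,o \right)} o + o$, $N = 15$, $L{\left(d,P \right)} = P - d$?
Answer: $-1879$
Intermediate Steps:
$H = 71$ ($H = \left(21 + \left(2 - 6\right)\right) + 54 = \left(21 - 4\right) + 54 = 17 + 54 = 71$)
$v{\left(o,X \right)} = o - 5 o^{2}$ ($v{\left(o,X \right)} = - 5 o o + o = - 5 o^{2} + o = o - 5 o^{2}$)
$N v{\left(n{\left(5 \right)},-11 \right)} + H = 15 \left(- 5 \left(1 - -25\right)\right) + 71 = 15 \left(- 5 \left(1 + 25\right)\right) + 71 = 15 \left(\left(-5\right) 26\right) + 71 = 15 \left(-130\right) + 71 = -1950 + 71 = -1879$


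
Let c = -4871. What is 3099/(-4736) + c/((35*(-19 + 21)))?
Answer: -11642993/165760 ≈ -70.240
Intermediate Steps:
3099/(-4736) + c/((35*(-19 + 21))) = 3099/(-4736) - 4871*1/(35*(-19 + 21)) = 3099*(-1/4736) - 4871/(35*2) = -3099/4736 - 4871/70 = -11642993/165760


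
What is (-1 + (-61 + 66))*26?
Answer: 104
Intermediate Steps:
(-1 + (-61 + 66))*26 = (-1 + 5)*26 = 4*26 = 104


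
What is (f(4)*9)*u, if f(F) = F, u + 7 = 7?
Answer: 0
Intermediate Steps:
u = 0 (u = -7 + 7 = 0)
(f(4)*9)*u = (4*9)*0 = 36*0 = 0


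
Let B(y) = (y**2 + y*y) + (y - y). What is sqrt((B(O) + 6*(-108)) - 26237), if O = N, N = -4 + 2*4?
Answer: I*sqrt(26853) ≈ 163.87*I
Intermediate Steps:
N = 4 (N = -4 + 8 = 4)
O = 4
B(y) = 2*y**2 (B(y) = (y**2 + y**2) + 0 = 2*y**2 + 0 = 2*y**2)
sqrt((B(O) + 6*(-108)) - 26237) = sqrt((2*4**2 + 6*(-108)) - 26237) = sqrt((2*16 - 648) - 26237) = sqrt((32 - 648) - 26237) = sqrt(-616 - 26237) = sqrt(-26853) = I*sqrt(26853)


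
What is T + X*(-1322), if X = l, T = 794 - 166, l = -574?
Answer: 759456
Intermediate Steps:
T = 628
X = -574
T + X*(-1322) = 628 - 574*(-1322) = 628 + 758828 = 759456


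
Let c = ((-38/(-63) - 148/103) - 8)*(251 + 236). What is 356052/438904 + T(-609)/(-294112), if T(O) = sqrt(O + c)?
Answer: 89013/109726 - I*sqrt(22976550415)/636164256 ≈ 0.81123 - 0.00023827*I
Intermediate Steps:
c = -27915814/6489 (c = ((-38*(-1/63) - 148*1/103) - 8)*487 = ((38/63 - 148/103) - 8)*487 = (-5410/6489 - 8)*487 = -57322/6489*487 = -27915814/6489 ≈ -4302.0)
T(O) = sqrt(-27915814/6489 + O) (T(O) = sqrt(O - 27915814/6489) = sqrt(-27915814/6489 + O))
356052/438904 + T(-609)/(-294112) = 356052/438904 + (sqrt(-20127301894 + 4678569*(-609))/2163)/(-294112) = 356052*(1/438904) + (sqrt(-20127301894 - 2849248521)/2163)*(-1/294112) = 89013/109726 + (sqrt(-22976550415)/2163)*(-1/294112) = 89013/109726 + ((I*sqrt(22976550415))/2163)*(-1/294112) = 89013/109726 + (I*sqrt(22976550415)/2163)*(-1/294112) = 89013/109726 - I*sqrt(22976550415)/636164256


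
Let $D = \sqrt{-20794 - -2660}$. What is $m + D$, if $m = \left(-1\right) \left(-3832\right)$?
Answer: $3832 + i \sqrt{18134} \approx 3832.0 + 134.66 i$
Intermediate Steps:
$D = i \sqrt{18134}$ ($D = \sqrt{-20794 + \left(-40 + 2700\right)} = \sqrt{-20794 + 2660} = \sqrt{-18134} = i \sqrt{18134} \approx 134.66 i$)
$m = 3832$
$m + D = 3832 + i \sqrt{18134}$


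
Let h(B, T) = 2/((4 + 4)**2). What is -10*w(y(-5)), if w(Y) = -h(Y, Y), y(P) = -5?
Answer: 5/16 ≈ 0.31250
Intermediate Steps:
h(B, T) = 1/32 (h(B, T) = 2/(8**2) = 2/64 = 2*(1/64) = 1/32)
w(Y) = -1/32 (w(Y) = -1*1/32 = -1/32)
-10*w(y(-5)) = -10*(-1/32) = 5/16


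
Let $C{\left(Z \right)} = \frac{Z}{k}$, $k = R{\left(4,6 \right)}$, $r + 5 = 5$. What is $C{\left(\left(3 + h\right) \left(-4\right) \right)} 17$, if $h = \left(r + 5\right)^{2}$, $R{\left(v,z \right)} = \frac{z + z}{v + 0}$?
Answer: $- \frac{1904}{3} \approx -634.67$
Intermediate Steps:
$R{\left(v,z \right)} = \frac{2 z}{v}$
$r = 0$ ($r = -5 + 5 = 0$)
$k = 3$ ($k = 2 \cdot 6 \cdot \frac{1}{4} = 3$)
$h = 25$ ($h = \left(0 + 5\right)^{2} = 5^{2} = 25$)
$C{\left(Z \right)} = \frac{Z}{3}$
$C{\left(\left(3 + h\right) \left(-4\right) \right)} 17 = \frac{\left(3 + 25\right) \left(-4\right)}{3} \cdot 17 = \frac{28 \left(-4\right)}{3} \cdot 17 = \frac{1}{3} \left(-112\right) 17 = \left(- \frac{112}{3}\right) 17 = - \frac{1904}{3}$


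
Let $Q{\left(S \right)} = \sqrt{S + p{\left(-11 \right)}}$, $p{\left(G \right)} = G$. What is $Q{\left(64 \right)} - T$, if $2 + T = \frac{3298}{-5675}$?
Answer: $\frac{14648}{5675} + \sqrt{53} \approx 9.8613$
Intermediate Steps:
$T = - \frac{14648}{5675}$ ($T = -2 + \frac{3298}{-5675} = -2 + 3298 \left(- \frac{1}{5675}\right) = -2 - \frac{3298}{5675} = - \frac{14648}{5675} \approx -2.5811$)
$Q{\left(S \right)} = \sqrt{-11 + S}$ ($Q{\left(S \right)} = \sqrt{S - 11} = \sqrt{-11 + S}$)
$Q{\left(64 \right)} - T = \sqrt{-11 + 64} - - \frac{14648}{5675} = \sqrt{53} + \frac{14648}{5675} = \frac{14648}{5675} + \sqrt{53}$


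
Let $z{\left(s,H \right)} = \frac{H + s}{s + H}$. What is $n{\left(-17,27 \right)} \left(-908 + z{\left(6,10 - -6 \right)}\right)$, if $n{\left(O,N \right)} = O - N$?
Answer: $39908$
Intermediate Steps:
$z{\left(s,H \right)} = 1$ ($z{\left(s,H \right)} = \frac{H + s}{H + s} = 1$)
$n{\left(-17,27 \right)} \left(-908 + z{\left(6,10 - -6 \right)}\right) = \left(-17 - 27\right) \left(-908 + 1\right) = \left(-17 - 27\right) \left(-907\right) = \left(-44\right) \left(-907\right) = 39908$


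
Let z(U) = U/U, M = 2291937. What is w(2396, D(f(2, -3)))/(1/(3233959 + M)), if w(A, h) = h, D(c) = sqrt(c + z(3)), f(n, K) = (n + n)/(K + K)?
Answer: 5525896*sqrt(3)/3 ≈ 3.1904e+6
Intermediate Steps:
z(U) = 1
f(n, K) = n/K (f(n, K) = (2*n)/((2*K)) = (2*n)*(1/(2*K)) = n/K)
D(c) = sqrt(1 + c) (D(c) = sqrt(c + 1) = sqrt(1 + c))
w(2396, D(f(2, -3)))/(1/(3233959 + M)) = sqrt(1 + 2/(-3))/(1/(3233959 + 2291937)) = sqrt(1 + 2*(-1/3))/(1/5525896) = sqrt(1 - 2/3)/(1/5525896) = sqrt(1/3)*5525896 = (sqrt(3)/3)*5525896 = 5525896*sqrt(3)/3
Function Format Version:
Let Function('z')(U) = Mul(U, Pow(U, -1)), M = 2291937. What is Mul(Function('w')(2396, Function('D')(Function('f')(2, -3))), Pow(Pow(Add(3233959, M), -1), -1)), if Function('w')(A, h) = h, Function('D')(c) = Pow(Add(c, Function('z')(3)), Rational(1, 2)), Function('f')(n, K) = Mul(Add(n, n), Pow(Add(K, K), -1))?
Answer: Mul(Rational(5525896, 3), Pow(3, Rational(1, 2))) ≈ 3.1904e+6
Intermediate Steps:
Function('z')(U) = 1
Function('f')(n, K) = Mul(n, Pow(K, -1)) (Function('f')(n, K) = Mul(Mul(2, n), Pow(Mul(2, K), -1)) = Mul(Mul(2, n), Mul(Rational(1, 2), Pow(K, -1))) = Mul(n, Pow(K, -1)))
Function('D')(c) = Pow(Add(1, c), Rational(1, 2)) (Function('D')(c) = Pow(Add(c, 1), Rational(1, 2)) = Pow(Add(1, c), Rational(1, 2)))
Mul(Function('w')(2396, Function('D')(Function('f')(2, -3))), Pow(Pow(Add(3233959, M), -1), -1)) = Mul(Pow(Add(1, Mul(2, Pow(-3, -1))), Rational(1, 2)), Pow(Pow(Add(3233959, 2291937), -1), -1)) = Mul(Pow(Add(1, Mul(2, Rational(-1, 3))), Rational(1, 2)), Pow(Pow(5525896, -1), -1)) = Mul(Pow(Add(1, Rational(-2, 3)), Rational(1, 2)), Pow(Rational(1, 5525896), -1)) = Mul(Pow(Rational(1, 3), Rational(1, 2)), 5525896) = Mul(Mul(Rational(1, 3), Pow(3, Rational(1, 2))), 5525896) = Mul(Rational(5525896, 3), Pow(3, Rational(1, 2)))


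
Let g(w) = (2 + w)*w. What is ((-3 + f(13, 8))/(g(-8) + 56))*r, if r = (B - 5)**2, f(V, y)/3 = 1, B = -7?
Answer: 0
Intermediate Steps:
f(V, y) = 3 (f(V, y) = 3*1 = 3)
g(w) = w*(2 + w)
r = 144 (r = (-7 - 5)**2 = (-12)**2 = 144)
((-3 + f(13, 8))/(g(-8) + 56))*r = ((-3 + 3)/(-8*(2 - 8) + 56))*144 = (0/(-8*(-6) + 56))*144 = (0/(48 + 56))*144 = (0/104)*144 = (0*(1/104))*144 = 0*144 = 0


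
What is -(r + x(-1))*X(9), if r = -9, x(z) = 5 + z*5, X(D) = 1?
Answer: 9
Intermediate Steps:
x(z) = 5 + 5*z
-(r + x(-1))*X(9) = -(-9 + (5 + 5*(-1))) = -(-9 + (5 - 5)) = -(-9 + 0) = -(-9) = -1*(-9) = 9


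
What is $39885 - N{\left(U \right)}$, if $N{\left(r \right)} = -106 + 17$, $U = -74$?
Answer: $39974$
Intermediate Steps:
$N{\left(r \right)} = -89$
$39885 - N{\left(U \right)} = 39885 - -89 = 39885 + 89 = 39974$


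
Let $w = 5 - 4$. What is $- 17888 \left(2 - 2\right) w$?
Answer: $0$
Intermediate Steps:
$w = 1$ ($w = 5 - 4 = 1$)
$- 17888 \left(2 - 2\right) w = - 17888 \left(2 - 2\right) 1 = - 17888 \cdot 0 \cdot 1 = \left(-17888\right) 0 = 0$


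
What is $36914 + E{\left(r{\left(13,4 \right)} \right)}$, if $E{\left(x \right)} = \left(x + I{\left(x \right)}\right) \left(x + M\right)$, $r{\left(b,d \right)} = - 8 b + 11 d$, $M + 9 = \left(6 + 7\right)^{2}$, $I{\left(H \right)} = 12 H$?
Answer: $-41086$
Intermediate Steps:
$M = 160$ ($M = -9 + \left(6 + 7\right)^{2} = -9 + 13^{2} = -9 + 169 = 160$)
$E{\left(x \right)} = 13 x \left(160 + x\right)$ ($E{\left(x \right)} = \left(x + 12 x\right) \left(x + 160\right) = 13 x \left(160 + x\right)$)
$36914 + E{\left(r{\left(13,4 \right)} \right)} = 36914 + 13 \left(\left(-8\right) 13 + 11 \cdot 4\right) \left(160 + \left(\left(-8\right) 13 + 11 \cdot 4\right)\right) = 36914 + 13 \left(-104 + 44\right) \left(160 + \left(-104 + 44\right)\right) = 36914 + 13 \left(-60\right) \left(160 - 60\right) = 36914 + 13 \left(-60\right) 100 = 36914 - 78000 = -41086$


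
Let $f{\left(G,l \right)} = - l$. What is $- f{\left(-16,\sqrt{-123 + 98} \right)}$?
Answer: $5 i \approx 5.0 i$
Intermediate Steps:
$- f{\left(-16,\sqrt{-123 + 98} \right)} = - \left(-1\right) \sqrt{-123 + 98} = - \left(-1\right) \sqrt{-25} = - \left(-1\right) 5 i = - \left(-5\right) i = 5 i$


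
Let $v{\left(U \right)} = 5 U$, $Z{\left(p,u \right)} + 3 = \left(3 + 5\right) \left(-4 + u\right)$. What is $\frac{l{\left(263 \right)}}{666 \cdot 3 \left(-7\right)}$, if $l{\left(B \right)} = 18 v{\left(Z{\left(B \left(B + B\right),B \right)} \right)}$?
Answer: $- \frac{10345}{777} \approx -13.314$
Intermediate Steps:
$Z{\left(p,u \right)} = -35 + 8 u$ ($Z{\left(p,u \right)} = -3 + \left(3 + 5\right) \left(-4 + u\right) = -3 + 8 \left(-4 + u\right) = -3 + \left(-32 + 8 u\right) = -35 + 8 u$)
$l{\left(B \right)} = -3150 + 720 B$ ($l{\left(B \right)} = 18 \cdot 5 \left(-35 + 8 B\right) = 18 \left(-175 + 40 B\right) = -3150 + 720 B$)
$\frac{l{\left(263 \right)}}{666 \cdot 3 \left(-7\right)} = \frac{-3150 + 720 \cdot 263}{666 \cdot 3 \left(-7\right)} = \frac{-3150 + 189360}{666 \left(-21\right)} = \frac{186210}{-13986} = 186210 \left(- \frac{1}{13986}\right) = - \frac{10345}{777}$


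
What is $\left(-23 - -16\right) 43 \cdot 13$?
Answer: $-3913$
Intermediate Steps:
$\left(-23 - -16\right) 43 \cdot 13 = \left(-23 + 16\right) 43 \cdot 13 = \left(-7\right) 43 \cdot 13 = \left(-301\right) 13 = -3913$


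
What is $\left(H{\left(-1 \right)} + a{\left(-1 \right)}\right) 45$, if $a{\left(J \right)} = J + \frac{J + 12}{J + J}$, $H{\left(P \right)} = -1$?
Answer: $- \frac{675}{2} \approx -337.5$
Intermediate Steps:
$a{\left(J \right)} = J + \frac{12 + J}{2 J}$
$\left(H{\left(-1 \right)} + a{\left(-1 \right)}\right) 45 = \left(-1 + \left(\frac{1}{2} - 1 + \frac{6}{-1}\right)\right) 45 = \left(-1 + \left(\frac{1}{2} - 1 + 6 \left(-1\right)\right)\right) 45 = \left(-1 - \frac{13}{2}\right) 45 = \left(- \frac{15}{2}\right) 45 = - \frac{675}{2}$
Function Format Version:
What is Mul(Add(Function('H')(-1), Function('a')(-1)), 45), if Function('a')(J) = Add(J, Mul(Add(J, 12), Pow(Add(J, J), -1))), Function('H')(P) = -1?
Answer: Rational(-675, 2) ≈ -337.50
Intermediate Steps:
Function('a')(J) = Add(J, Mul(Rational(1, 2), Pow(J, -1), Add(12, J))) (Function('a')(J) = Add(J, Mul(Add(12, J), Pow(Mul(2, J), -1))) = Add(J, Mul(Add(12, J), Mul(Rational(1, 2), Pow(J, -1)))) = Add(J, Mul(Rational(1, 2), Pow(J, -1), Add(12, J))))
Mul(Add(Function('H')(-1), Function('a')(-1)), 45) = Mul(Add(-1, Add(Rational(1, 2), -1, Mul(6, Pow(-1, -1)))), 45) = Mul(Add(-1, Add(Rational(1, 2), -1, Mul(6, -1))), 45) = Mul(Add(-1, Add(Rational(1, 2), -1, -6)), 45) = Mul(Add(-1, Rational(-13, 2)), 45) = Mul(Rational(-15, 2), 45) = Rational(-675, 2)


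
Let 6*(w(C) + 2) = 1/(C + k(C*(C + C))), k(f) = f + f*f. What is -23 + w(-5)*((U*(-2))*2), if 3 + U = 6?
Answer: 2543/2545 ≈ 0.99921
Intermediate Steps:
U = 3 (U = -3 + 6 = 3)
k(f) = f + f**2
w(C) = -2 + 1/(6*(C + 2*C**2*(1 + 2*C**2))) (w(C) = -2 + 1/(6*(C + (C*(C + C))*(1 + C*(C + C)))) = -2 + 1/(6*(C + (C*(2*C))*(1 + C*(2*C)))) = -2 + 1/(6*(C + (2*C**2)*(1 + 2*C**2))) = -2 + 1/(6*(C + 2*C**2*(1 + 2*C**2))))
-23 + w(-5)*((U*(-2))*2) = -23 + ((1/6)*(1 - 48*(-5)**4 - 24*(-5)**2 - 12*(-5))/(-5*(1 + 2*(-5) + 4*(-5)**3)))*((3*(-2))*2) = -23 + ((1/6)*(-1/5)*(1 - 48*625 - 24*25 + 60)/(1 - 10 + 4*(-125)))*(-6*2) = -23 + ((1/6)*(-1/5)*(1 - 30000 - 600 + 60)/(1 - 10 - 500))*(-12) = -23 + ((1/6)*(-1/5)*(-30539)/(-509))*(-12) = -23 + ((1/6)*(-1/5)*(-1/509)*(-30539))*(-12) = -23 - 30539/15270*(-12) = -23 + 61078/2545 = 2543/2545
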